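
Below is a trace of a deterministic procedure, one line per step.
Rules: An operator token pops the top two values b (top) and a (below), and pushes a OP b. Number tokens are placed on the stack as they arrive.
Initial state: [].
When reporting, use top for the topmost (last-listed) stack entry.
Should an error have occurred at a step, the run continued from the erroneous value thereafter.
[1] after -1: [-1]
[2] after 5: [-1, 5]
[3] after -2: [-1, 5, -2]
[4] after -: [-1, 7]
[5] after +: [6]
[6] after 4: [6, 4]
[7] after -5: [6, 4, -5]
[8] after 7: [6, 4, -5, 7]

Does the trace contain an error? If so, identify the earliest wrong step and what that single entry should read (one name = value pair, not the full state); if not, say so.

1. push -1: top = -1 (checks out)
2. push 5: top = 5 (checks out)
3. push -2: top = -2 (in agreement)
4. 5 - -2 = 7 (matches)
5. -1 + 7 = 6 (confirmed correct)
6. push 4: top = 4 (in agreement)
7. push -5: top = -5 (confirmed correct)
8. push 7: top = 7 (agrees with the trace)
All steps check out; nothing to correct.

no error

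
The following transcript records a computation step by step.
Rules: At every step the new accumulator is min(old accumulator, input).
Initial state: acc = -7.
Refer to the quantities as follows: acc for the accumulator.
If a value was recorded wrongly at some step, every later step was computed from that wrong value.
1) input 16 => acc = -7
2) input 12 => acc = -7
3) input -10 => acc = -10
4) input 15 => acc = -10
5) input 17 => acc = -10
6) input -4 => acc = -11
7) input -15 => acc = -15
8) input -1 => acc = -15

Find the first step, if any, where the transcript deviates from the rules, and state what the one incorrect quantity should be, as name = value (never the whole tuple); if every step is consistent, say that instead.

Recomputing the run from the initial state:
step 1: acc = -7
step 2: acc = -7
step 3: acc = -10
step 4: acc = -10
step 5: acc = -10
step 6: acc = -10
step 7: acc = -15
step 8: acc = -15
The first disagreement with the transcript is at step 6, where the value should be acc = -10.

step 6, acc = -10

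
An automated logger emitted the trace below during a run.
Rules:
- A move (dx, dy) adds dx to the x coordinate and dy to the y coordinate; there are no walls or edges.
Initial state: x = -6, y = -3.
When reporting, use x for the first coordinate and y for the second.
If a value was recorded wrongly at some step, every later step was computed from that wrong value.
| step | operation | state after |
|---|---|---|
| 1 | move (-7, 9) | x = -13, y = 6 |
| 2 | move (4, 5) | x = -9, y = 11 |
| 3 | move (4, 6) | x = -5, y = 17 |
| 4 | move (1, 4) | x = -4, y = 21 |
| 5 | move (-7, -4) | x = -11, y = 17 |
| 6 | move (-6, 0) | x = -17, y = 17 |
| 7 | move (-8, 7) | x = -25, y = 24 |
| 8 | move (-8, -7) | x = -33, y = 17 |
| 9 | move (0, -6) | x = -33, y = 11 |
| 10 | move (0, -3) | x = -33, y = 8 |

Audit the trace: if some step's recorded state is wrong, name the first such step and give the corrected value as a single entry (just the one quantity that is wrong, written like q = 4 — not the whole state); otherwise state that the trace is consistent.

no error

Recomputing the run from the initial state:
step 1: x = -13, y = 6
step 2: x = -9, y = 11
step 3: x = -5, y = 17
step 4: x = -4, y = 21
step 5: x = -11, y = 17
step 6: x = -17, y = 17
step 7: x = -25, y = 24
step 8: x = -33, y = 17
step 9: x = -33, y = 11
step 10: x = -33, y = 8
This matches the trace at every step.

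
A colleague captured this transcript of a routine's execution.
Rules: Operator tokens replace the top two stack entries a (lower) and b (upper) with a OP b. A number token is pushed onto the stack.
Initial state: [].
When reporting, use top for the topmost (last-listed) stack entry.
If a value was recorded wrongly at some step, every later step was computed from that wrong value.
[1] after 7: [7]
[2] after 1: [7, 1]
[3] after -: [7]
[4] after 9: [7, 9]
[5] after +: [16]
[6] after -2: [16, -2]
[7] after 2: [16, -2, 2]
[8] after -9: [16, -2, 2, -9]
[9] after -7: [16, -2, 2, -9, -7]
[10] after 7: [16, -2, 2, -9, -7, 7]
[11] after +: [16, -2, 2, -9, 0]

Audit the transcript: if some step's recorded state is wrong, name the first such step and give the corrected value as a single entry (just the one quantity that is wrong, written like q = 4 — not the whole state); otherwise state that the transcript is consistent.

Step 1: push 7: top = 7 — exactly as logged.
Step 2: push 1: top = 1 — checks out.
Step 3: 7 - 1 = 6 — first mismatch against the transcript.
The earliest wrong entry is at step 3: it should read top = 6.

step 3, top = 6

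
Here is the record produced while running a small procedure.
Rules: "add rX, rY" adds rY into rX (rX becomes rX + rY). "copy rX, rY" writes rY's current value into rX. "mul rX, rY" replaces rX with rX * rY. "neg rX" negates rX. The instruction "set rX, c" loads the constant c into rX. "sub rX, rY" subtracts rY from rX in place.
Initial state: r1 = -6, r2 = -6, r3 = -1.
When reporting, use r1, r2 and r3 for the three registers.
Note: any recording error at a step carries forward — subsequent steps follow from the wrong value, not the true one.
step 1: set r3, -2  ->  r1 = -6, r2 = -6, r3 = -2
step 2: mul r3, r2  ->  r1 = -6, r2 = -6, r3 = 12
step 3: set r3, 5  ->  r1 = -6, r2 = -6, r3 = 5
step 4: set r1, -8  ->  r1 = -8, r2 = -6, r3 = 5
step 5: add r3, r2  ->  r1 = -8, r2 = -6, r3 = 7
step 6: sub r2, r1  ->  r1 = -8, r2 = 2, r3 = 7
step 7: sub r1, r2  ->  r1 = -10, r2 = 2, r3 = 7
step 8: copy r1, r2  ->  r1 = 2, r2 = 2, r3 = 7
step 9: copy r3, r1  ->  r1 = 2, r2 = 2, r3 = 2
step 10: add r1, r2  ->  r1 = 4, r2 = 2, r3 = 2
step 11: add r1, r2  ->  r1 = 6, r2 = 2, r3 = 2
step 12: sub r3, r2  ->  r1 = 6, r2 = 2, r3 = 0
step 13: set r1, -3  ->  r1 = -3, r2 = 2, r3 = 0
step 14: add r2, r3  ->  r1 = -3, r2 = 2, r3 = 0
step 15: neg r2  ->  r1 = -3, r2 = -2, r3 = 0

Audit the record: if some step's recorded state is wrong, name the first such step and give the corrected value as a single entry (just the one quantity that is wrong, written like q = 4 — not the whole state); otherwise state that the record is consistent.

step 5, r3 = -1

Step 1: r3 = -2 — verified.
Step 2: r3 = -2 * -6 = 12 — verified.
Step 3: r3 = 5 — same as recorded.
Step 4: r1 = -8 — in agreement.
Step 5: r3 = 5 + -6 = -1 — not what was recorded.
So the first discrepancy is step 5, where the right value is r3 = -1.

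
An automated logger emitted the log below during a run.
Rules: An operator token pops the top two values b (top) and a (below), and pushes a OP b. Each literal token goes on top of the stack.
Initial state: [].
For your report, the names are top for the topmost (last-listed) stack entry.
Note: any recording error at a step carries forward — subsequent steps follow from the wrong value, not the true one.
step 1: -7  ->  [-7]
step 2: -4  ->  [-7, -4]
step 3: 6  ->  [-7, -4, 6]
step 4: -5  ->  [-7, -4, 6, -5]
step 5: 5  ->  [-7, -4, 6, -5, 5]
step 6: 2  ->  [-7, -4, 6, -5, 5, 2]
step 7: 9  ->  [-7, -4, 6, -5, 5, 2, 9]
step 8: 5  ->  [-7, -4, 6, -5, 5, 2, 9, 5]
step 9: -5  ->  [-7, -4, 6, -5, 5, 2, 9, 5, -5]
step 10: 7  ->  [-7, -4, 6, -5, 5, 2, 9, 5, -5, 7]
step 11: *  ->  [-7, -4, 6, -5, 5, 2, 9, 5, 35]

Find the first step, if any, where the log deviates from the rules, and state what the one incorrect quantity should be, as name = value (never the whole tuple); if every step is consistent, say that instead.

step 11, top = -35

Step 1: push -7: top = -7 — consistent with the log.
Step 2: push -4: top = -4 — same as recorded.
Step 3: push 6: top = 6 — agrees with the log.
Step 4: push -5: top = -5 — consistent with the log.
Step 5: push 5: top = 5 — no discrepancy.
Step 6: push 2: top = 2 — consistent with the log.
Step 7: push 9: top = 9 — verified.
Step 8: push 5: top = 5 — checks out.
Step 9: push -5: top = -5 — agrees with the log.
Step 10: push 7: top = 7 — confirmed correct.
Step 11: -5 * 7 = -35 — the recorded entry deviates here.
Conclusion: step 11 carries the first error; the entry should be top = -35.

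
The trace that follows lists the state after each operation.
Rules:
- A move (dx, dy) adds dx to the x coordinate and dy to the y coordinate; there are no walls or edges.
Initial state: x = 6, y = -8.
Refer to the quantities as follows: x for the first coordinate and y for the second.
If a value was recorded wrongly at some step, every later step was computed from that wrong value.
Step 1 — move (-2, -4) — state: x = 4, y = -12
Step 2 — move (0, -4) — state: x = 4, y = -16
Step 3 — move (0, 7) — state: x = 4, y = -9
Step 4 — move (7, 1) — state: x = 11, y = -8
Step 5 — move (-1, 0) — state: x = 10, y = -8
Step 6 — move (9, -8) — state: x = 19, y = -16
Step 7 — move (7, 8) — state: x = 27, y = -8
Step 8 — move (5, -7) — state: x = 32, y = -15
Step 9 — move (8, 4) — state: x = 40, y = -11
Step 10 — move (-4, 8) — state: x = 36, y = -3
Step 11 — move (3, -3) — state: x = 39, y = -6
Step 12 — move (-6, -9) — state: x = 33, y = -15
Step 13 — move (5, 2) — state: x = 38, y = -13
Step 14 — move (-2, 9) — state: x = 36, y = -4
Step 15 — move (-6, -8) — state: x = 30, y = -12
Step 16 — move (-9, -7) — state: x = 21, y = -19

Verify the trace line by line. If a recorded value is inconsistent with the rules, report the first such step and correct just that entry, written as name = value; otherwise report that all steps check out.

step 1: x = 6 + (-2) = 4, y = -8 + (-4) = -12 -> no discrepancy
step 2: x = 4 + (0) = 4, y = -12 + (-4) = -16 -> agrees with the trace
step 3: x = 4 + (0) = 4, y = -16 + (7) = -9 -> confirmed correct
step 4: x = 4 + (7) = 11, y = -9 + (1) = -8 -> verified
step 5: x = 11 + (-1) = 10, y = -8 + (0) = -8 -> in agreement
step 6: x = 10 + (9) = 19, y = -8 + (-8) = -16 -> in agreement
step 7: x = 19 + (7) = 26, y = -16 + (8) = -8 -> the trace has a different value
So the first discrepancy is step 7, where the right value is x = 26.

step 7, x = 26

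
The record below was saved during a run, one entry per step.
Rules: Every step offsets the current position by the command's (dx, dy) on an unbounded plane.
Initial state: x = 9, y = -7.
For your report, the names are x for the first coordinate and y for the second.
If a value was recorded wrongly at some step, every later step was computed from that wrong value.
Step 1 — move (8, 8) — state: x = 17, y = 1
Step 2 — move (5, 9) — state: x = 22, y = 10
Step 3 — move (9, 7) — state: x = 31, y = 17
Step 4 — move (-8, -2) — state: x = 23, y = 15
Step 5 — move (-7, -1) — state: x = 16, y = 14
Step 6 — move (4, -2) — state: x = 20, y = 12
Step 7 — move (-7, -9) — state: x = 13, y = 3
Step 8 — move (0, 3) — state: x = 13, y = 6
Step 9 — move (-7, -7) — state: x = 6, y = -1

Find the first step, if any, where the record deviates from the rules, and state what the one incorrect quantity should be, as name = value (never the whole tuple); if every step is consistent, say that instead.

no error

step 1: x = 9 + (8) = 17, y = -7 + (8) = 1 -> no discrepancy
step 2: x = 17 + (5) = 22, y = 1 + (9) = 10 -> confirmed correct
step 3: x = 22 + (9) = 31, y = 10 + (7) = 17 -> same as recorded
step 4: x = 31 + (-8) = 23, y = 17 + (-2) = 15 -> no discrepancy
step 5: x = 23 + (-7) = 16, y = 15 + (-1) = 14 -> confirmed correct
step 6: x = 16 + (4) = 20, y = 14 + (-2) = 12 -> verified
step 7: x = 20 + (-7) = 13, y = 12 + (-9) = 3 -> consistent with the record
step 8: x = 13 + (0) = 13, y = 3 + (3) = 6 -> confirmed correct
step 9: x = 13 + (-7) = 6, y = 6 + (-7) = -1 -> verified
All entries verified; no error found.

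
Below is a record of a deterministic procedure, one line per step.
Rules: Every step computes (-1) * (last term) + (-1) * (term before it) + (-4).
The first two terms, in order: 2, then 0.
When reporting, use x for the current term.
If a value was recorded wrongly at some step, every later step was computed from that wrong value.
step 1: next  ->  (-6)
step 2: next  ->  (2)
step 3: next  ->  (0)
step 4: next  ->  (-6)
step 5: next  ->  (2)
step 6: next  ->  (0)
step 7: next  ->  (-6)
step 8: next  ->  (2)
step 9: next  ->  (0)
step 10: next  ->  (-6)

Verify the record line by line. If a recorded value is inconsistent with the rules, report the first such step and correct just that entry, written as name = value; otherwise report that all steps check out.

no error

Recomputing the run from the initial state:
step 1: x = -6
step 2: x = 2
step 3: x = 0
step 4: x = -6
step 5: x = 2
step 6: x = 0
step 7: x = -6
step 8: x = 2
step 9: x = 0
step 10: x = -6
This matches the record at every step.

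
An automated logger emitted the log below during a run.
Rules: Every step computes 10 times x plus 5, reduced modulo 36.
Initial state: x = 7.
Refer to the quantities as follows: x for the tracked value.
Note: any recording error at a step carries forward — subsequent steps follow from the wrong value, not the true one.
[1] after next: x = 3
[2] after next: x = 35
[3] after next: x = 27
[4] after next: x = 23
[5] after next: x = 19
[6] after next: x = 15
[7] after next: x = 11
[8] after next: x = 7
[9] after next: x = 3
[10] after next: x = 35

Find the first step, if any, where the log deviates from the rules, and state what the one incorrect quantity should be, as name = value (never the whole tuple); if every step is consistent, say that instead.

step 1: x = (10*7 + 5) mod 36 = 3 -> confirmed correct
step 2: x = (10*3 + 5) mod 36 = 35 -> exactly as logged
step 3: x = (10*35 + 5) mod 36 = 31 -> the log has a different value
Step 3 is the first one off; corrected, x = 31.

step 3, x = 31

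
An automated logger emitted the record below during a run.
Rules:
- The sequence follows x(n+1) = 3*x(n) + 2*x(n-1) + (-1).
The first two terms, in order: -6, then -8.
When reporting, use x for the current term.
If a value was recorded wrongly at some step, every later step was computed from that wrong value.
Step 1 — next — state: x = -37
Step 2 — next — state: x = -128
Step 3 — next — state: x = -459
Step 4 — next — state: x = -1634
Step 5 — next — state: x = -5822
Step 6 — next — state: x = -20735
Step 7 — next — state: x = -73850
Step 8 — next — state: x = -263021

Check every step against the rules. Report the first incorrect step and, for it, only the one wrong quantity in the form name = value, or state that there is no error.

step 5, x = -5821

step 1: x = 3*(-8) + (2)*(-6) + (-1) = -37 -> matches
step 2: x = 3*(-37) + (2)*(-8) + (-1) = -128 -> no discrepancy
step 3: x = 3*(-128) + (2)*(-37) + (-1) = -459 -> exactly as logged
step 4: x = 3*(-459) + (2)*(-128) + (-1) = -1634 -> consistent with the record
step 5: x = 3*(-1634) + (2)*(-459) + (-1) = -5821 -> a discrepancy with the record
So the first discrepancy is step 5, where the right value is x = -5821.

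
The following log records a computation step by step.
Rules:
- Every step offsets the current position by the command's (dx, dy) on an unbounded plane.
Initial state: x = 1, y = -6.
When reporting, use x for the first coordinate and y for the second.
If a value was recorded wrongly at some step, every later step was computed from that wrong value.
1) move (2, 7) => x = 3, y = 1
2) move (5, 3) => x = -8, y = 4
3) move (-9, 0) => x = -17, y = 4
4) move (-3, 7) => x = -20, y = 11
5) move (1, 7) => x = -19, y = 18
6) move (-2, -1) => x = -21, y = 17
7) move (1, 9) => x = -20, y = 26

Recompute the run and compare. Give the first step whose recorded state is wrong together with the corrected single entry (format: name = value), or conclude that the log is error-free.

step 2, x = 8

step 1: x = 1 + (2) = 3, y = -6 + (7) = 1 -> confirmed correct
step 2: x = 3 + (5) = 8, y = 1 + (3) = 4 -> first mismatch against the log
First deviation found at step 2; the corrected entry is x = 8.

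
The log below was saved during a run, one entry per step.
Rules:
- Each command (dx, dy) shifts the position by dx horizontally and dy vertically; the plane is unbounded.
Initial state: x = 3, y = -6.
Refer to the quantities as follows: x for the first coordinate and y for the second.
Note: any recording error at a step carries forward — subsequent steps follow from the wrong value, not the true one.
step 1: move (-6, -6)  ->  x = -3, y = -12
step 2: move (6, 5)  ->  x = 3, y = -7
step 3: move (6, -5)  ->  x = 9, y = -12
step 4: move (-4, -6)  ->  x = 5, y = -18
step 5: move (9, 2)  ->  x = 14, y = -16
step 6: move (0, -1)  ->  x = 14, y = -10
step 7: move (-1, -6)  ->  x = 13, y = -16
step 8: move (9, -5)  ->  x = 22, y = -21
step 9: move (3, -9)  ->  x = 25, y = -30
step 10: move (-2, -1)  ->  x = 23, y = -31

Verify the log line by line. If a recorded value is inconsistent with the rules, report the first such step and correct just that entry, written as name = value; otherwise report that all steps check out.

step 6, y = -17

Recomputing the run from the initial state:
step 1: x = -3, y = -12
step 2: x = 3, y = -7
step 3: x = 9, y = -12
step 4: x = 5, y = -18
step 5: x = 14, y = -16
step 6: x = 14, y = -17
step 7: x = 13, y = -23
step 8: x = 22, y = -28
step 9: x = 25, y = -37
step 10: x = 23, y = -38
The first disagreement with the log is at step 6, where the value should be y = -17.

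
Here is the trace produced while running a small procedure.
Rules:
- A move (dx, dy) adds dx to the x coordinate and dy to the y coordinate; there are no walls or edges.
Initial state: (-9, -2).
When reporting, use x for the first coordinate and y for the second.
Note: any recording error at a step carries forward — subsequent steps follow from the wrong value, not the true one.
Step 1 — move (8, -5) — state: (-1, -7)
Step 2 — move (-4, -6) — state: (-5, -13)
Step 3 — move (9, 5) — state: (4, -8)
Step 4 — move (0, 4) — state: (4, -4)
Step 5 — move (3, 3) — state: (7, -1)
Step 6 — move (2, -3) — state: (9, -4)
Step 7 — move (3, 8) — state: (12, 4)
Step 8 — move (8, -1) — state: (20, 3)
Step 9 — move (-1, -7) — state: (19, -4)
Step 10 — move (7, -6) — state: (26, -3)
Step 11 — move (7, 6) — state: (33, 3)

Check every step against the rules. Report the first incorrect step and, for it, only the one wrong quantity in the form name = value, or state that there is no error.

Step 1: x = -9 + (8) = -1, y = -2 + (-5) = -7 — agrees with the trace.
Step 2: x = -1 + (-4) = -5, y = -7 + (-6) = -13 — same as recorded.
Step 3: x = -5 + (9) = 4, y = -13 + (5) = -8 — verified.
Step 4: x = 4 + (0) = 4, y = -8 + (4) = -4 — exactly as logged.
Step 5: x = 4 + (3) = 7, y = -4 + (3) = -1 — checks out.
Step 6: x = 7 + (2) = 9, y = -1 + (-3) = -4 — verified.
Step 7: x = 9 + (3) = 12, y = -4 + (8) = 4 — consistent with the trace.
Step 8: x = 12 + (8) = 20, y = 4 + (-1) = 3 — in agreement.
Step 9: x = 20 + (-1) = 19, y = 3 + (-7) = -4 — same as recorded.
Step 10: x = 19 + (7) = 26, y = -4 + (-6) = -10 — a discrepancy with the trace.
First incorrect step: 10; the correct value is y = -10.

step 10, y = -10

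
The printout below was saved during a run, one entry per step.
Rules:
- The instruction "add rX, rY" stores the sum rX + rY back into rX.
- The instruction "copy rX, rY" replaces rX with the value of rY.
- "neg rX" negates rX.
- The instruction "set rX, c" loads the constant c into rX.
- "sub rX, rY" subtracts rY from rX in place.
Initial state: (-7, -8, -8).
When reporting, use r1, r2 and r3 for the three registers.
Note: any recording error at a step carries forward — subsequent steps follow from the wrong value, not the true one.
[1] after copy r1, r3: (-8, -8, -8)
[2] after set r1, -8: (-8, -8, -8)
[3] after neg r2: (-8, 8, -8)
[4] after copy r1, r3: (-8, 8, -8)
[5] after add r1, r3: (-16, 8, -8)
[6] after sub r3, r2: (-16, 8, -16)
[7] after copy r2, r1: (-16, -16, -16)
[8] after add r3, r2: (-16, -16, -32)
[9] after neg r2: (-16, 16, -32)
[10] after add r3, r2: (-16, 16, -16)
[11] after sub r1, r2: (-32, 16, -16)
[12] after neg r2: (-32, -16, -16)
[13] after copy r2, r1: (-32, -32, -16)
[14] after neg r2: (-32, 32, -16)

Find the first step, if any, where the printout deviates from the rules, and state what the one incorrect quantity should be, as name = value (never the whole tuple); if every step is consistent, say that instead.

no error

step 1: r1 = -8 -> checks out
step 2: r1 = -8 -> confirmed correct
step 3: r2 = -(-8) = 8 -> same as recorded
step 4: r1 = -8 -> no discrepancy
step 5: r1 = -8 + -8 = -16 -> no discrepancy
step 6: r3 = -8 - 8 = -16 -> agrees with the printout
step 7: r2 = -16 -> consistent with the printout
step 8: r3 = -16 + -16 = -32 -> no discrepancy
step 9: r2 = -(-16) = 16 -> exactly as logged
step 10: r3 = -32 + 16 = -16 -> verified
step 11: r1 = -16 - 16 = -32 -> no discrepancy
step 12: r2 = -(16) = -16 -> matches
step 13: r2 = -32 -> agrees with the printout
step 14: r2 = -(-32) = 32 -> agrees with the printout
The whole run recomputes cleanly — no discrepancies.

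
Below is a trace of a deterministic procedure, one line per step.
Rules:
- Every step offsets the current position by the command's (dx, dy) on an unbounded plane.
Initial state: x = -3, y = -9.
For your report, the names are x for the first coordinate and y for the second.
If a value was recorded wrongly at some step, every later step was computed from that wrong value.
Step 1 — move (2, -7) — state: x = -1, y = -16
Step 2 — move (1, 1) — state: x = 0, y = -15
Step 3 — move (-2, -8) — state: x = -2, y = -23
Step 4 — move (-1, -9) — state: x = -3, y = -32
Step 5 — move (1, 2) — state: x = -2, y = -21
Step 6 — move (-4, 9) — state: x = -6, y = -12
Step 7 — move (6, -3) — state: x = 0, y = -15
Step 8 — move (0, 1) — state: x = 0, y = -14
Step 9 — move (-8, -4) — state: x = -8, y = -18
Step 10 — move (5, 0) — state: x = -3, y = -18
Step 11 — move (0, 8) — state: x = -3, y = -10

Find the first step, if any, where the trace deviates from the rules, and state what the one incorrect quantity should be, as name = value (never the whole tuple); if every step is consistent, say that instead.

1. x = -3 + (2) = -1, y = -9 + (-7) = -16 (confirmed correct)
2. x = -1 + (1) = 0, y = -16 + (1) = -15 (no discrepancy)
3. x = 0 + (-2) = -2, y = -15 + (-8) = -23 (agrees with the trace)
4. x = -2 + (-1) = -3, y = -23 + (-9) = -32 (exactly as logged)
5. x = -3 + (1) = -2, y = -32 + (2) = -30 (not what was recorded)
So the first discrepancy is step 5, where the right value is y = -30.

step 5, y = -30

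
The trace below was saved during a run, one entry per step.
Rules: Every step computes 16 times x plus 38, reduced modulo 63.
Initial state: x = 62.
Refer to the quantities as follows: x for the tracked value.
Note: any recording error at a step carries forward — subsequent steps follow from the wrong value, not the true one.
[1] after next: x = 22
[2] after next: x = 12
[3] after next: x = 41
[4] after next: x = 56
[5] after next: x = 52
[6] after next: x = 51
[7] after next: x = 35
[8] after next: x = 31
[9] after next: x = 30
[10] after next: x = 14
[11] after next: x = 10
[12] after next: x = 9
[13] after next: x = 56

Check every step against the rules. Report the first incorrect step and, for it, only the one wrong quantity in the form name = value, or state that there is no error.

1. x = (16*62 + 38) mod 63 = 22 (checks out)
2. x = (16*22 + 38) mod 63 = 12 (confirmed correct)
3. x = (16*12 + 38) mod 63 = 41 (verified)
4. x = (16*41 + 38) mod 63 = 1 (the entry is off here)
Conclusion: step 4 carries the first error; the entry should be x = 1.

step 4, x = 1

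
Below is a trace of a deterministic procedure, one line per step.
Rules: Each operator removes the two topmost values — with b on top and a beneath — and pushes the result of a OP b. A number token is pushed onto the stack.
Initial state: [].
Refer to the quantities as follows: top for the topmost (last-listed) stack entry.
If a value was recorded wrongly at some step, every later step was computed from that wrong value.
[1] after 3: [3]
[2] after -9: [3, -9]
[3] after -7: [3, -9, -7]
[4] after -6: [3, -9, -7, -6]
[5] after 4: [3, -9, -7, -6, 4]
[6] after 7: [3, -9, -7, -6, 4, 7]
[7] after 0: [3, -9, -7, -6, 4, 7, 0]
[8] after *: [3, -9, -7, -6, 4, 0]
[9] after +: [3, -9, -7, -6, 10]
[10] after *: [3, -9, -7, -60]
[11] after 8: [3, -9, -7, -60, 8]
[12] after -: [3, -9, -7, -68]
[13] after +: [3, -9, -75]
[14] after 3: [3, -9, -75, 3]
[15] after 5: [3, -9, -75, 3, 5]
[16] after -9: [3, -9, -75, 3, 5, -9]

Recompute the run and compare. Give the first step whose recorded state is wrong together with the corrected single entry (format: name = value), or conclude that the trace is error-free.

step 9, top = 4

Step 1: push 3: top = 3 — matches.
Step 2: push -9: top = -9 — confirmed correct.
Step 3: push -7: top = -7 — no discrepancy.
Step 4: push -6: top = -6 — checks out.
Step 5: push 4: top = 4 — matches.
Step 6: push 7: top = 7 — consistent with the trace.
Step 7: push 0: top = 0 — same as recorded.
Step 8: 7 * 0 = 0 — checks out.
Step 9: 4 + 0 = 4 — the trace has a different value.
Conclusion: step 9 carries the first error; the entry should be top = 4.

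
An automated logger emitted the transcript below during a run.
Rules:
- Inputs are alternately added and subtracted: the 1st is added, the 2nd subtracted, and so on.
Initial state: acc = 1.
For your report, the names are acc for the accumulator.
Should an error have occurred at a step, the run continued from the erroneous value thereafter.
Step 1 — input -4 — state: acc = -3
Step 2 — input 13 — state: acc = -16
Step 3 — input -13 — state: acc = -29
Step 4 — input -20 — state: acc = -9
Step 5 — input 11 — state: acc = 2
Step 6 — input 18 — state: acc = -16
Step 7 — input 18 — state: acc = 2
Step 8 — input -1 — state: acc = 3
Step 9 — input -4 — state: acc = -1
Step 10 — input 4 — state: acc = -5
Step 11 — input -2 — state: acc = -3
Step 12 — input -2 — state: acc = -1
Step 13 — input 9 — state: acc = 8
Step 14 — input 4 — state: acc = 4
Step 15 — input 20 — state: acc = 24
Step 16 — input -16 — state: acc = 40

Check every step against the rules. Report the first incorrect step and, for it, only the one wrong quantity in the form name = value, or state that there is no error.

1. acc = 1 + -4 = -3 (verified)
2. acc = -3 - 13 = -16 (matches)
3. acc = -16 + -13 = -29 (checks out)
4. acc = -29 - -20 = -9 (confirmed correct)
5. acc = -9 + 11 = 2 (matches)
6. acc = 2 - 18 = -16 (checks out)
7. acc = -16 + 18 = 2 (in agreement)
8. acc = 2 - -1 = 3 (same as recorded)
9. acc = 3 + -4 = -1 (verified)
10. acc = -1 - 4 = -5 (in agreement)
11. acc = -5 + -2 = -7 (the recorded entry deviates here)
So the first discrepancy is step 11, where the right value is acc = -7.

step 11, acc = -7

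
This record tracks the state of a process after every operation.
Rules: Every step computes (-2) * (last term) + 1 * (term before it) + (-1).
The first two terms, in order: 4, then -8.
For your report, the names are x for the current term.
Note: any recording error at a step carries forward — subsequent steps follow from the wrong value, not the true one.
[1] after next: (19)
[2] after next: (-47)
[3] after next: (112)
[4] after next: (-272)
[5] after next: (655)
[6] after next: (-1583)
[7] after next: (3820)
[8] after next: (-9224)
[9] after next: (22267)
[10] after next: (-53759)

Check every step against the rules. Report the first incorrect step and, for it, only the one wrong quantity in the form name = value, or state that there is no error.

no error

Recomputing the run from the initial state:
step 1: x = 19
step 2: x = -47
step 3: x = 112
step 4: x = -272
step 5: x = 655
step 6: x = -1583
step 7: x = 3820
step 8: x = -9224
step 9: x = 22267
step 10: x = -53759
This matches the record at every step.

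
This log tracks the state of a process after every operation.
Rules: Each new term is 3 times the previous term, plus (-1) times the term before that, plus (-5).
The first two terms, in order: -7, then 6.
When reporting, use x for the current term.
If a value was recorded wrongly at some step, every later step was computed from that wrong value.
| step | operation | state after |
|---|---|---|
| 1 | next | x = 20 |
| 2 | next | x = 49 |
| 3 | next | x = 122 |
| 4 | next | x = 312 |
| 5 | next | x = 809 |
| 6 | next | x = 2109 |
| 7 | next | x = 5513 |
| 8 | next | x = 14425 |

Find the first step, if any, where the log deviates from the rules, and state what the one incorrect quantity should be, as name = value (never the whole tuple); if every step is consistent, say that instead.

Recomputing the run from the initial state:
step 1: x = 20
step 2: x = 49
step 3: x = 122
step 4: x = 312
step 5: x = 809
step 6: x = 2110
step 7: x = 5516
step 8: x = 14433
The first disagreement with the log is at step 6, where the value should be x = 2110.

step 6, x = 2110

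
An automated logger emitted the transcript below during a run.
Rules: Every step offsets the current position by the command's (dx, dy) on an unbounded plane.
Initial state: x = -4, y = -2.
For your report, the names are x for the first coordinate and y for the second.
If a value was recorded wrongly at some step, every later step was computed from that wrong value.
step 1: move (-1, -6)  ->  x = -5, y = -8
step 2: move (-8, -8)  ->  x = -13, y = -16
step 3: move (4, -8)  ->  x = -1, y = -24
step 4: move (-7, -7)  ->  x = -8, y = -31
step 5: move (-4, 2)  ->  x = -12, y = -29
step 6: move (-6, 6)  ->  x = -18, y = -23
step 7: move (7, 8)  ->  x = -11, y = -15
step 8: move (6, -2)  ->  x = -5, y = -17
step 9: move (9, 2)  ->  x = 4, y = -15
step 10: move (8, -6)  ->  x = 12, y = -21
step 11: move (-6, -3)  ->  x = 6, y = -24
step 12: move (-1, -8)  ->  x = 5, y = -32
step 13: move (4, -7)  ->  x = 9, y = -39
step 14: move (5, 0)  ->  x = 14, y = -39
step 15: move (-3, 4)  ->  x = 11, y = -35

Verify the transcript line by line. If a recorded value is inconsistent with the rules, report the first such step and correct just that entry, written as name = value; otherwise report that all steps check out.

1. x = -4 + (-1) = -5, y = -2 + (-6) = -8 (in agreement)
2. x = -5 + (-8) = -13, y = -8 + (-8) = -16 (verified)
3. x = -13 + (4) = -9, y = -16 + (-8) = -24 (the recorded entry deviates here)
Step 3 is the first one off; corrected, x = -9.

step 3, x = -9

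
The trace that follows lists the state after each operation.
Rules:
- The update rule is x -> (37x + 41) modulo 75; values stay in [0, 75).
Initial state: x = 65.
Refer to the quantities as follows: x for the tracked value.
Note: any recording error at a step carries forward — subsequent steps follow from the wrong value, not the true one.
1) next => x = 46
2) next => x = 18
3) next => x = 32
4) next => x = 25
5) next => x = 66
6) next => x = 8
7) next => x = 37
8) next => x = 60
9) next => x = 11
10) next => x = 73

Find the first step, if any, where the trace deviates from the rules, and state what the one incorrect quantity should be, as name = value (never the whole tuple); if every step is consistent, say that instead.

Recomputing the run from the initial state:
step 1: x = 46
step 2: x = 18
step 3: x = 32
step 4: x = 25
step 5: x = 66
step 6: x = 8
step 7: x = 37
step 8: x = 60
step 9: x = 11
step 10: x = 73
This matches the trace at every step.

no error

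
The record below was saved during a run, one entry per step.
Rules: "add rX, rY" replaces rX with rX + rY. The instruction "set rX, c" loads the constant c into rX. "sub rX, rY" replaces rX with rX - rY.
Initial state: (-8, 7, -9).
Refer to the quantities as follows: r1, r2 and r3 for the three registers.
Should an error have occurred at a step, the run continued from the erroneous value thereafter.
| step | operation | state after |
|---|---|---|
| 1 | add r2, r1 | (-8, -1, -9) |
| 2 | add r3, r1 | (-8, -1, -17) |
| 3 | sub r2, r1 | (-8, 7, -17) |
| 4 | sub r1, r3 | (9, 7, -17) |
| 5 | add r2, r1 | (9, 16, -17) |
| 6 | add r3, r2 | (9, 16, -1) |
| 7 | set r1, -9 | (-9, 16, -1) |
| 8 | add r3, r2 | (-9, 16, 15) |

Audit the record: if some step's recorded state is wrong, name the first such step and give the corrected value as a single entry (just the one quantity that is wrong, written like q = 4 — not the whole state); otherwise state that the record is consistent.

no error

step 1: r2 = 7 + -8 = -1 -> in agreement
step 2: r3 = -9 + -8 = -17 -> same as recorded
step 3: r2 = -1 - -8 = 7 -> in agreement
step 4: r1 = -8 - -17 = 9 -> checks out
step 5: r2 = 7 + 9 = 16 -> same as recorded
step 6: r3 = -17 + 16 = -1 -> verified
step 7: r1 = -9 -> no discrepancy
step 8: r3 = -1 + 16 = 15 -> agrees with the record
Nothing is out of place; the run is error-free.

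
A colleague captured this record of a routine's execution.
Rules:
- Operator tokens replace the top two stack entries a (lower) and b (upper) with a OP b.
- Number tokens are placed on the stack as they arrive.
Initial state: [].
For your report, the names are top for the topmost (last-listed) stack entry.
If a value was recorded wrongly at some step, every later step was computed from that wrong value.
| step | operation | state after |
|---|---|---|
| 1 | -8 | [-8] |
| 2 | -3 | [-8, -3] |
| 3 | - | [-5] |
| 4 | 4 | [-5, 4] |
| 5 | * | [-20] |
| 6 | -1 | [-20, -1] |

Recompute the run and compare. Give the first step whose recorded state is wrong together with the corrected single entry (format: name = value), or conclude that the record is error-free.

no error

step 1: push -8: top = -8 -> exactly as logged
step 2: push -3: top = -3 -> same as recorded
step 3: -8 - -3 = -5 -> checks out
step 4: push 4: top = 4 -> confirmed correct
step 5: -5 * 4 = -20 -> checks out
step 6: push -1: top = -1 -> exactly as logged
Every step is consistent.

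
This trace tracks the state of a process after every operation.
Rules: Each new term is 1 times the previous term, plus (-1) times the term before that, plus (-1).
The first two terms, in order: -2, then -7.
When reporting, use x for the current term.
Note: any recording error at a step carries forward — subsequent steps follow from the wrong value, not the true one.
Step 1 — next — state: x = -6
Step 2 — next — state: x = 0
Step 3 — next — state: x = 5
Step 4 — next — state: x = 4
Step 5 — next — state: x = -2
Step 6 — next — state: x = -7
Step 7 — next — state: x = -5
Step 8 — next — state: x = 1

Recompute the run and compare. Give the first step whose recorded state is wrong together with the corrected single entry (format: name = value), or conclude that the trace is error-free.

step 1: x = 1*(-7) + (-1)*(-2) + (-1) = -6 -> exactly as logged
step 2: x = 1*(-6) + (-1)*(-7) + (-1) = 0 -> in agreement
step 3: x = 1*(0) + (-1)*(-6) + (-1) = 5 -> no discrepancy
step 4: x = 1*(5) + (-1)*(0) + (-1) = 4 -> same as recorded
step 5: x = 1*(4) + (-1)*(5) + (-1) = -2 -> no discrepancy
step 6: x = 1*(-2) + (-1)*(4) + (-1) = -7 -> same as recorded
step 7: x = 1*(-7) + (-1)*(-2) + (-1) = -6 -> the entry is off here
That makes step 7 the first incorrect line — x = -6 is what it should show.

step 7, x = -6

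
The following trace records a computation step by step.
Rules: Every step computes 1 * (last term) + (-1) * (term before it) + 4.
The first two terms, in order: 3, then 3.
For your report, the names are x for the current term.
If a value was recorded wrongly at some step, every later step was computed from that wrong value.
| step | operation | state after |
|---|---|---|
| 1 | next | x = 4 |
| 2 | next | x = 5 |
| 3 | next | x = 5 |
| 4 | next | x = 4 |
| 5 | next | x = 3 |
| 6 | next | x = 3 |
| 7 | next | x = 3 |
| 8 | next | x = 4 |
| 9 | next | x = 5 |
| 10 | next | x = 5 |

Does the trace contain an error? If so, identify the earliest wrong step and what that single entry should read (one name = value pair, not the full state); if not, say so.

1. x = 1*(3) + (-1)*(3) + (4) = 4 (checks out)
2. x = 1*(4) + (-1)*(3) + (4) = 5 (consistent with the trace)
3. x = 1*(5) + (-1)*(4) + (4) = 5 (verified)
4. x = 1*(5) + (-1)*(5) + (4) = 4 (in agreement)
5. x = 1*(4) + (-1)*(5) + (4) = 3 (checks out)
6. x = 1*(3) + (-1)*(4) + (4) = 3 (same as recorded)
7. x = 1*(3) + (-1)*(3) + (4) = 4 (the trace has a different value)
First deviation found at step 7; the corrected entry is x = 4.

step 7, x = 4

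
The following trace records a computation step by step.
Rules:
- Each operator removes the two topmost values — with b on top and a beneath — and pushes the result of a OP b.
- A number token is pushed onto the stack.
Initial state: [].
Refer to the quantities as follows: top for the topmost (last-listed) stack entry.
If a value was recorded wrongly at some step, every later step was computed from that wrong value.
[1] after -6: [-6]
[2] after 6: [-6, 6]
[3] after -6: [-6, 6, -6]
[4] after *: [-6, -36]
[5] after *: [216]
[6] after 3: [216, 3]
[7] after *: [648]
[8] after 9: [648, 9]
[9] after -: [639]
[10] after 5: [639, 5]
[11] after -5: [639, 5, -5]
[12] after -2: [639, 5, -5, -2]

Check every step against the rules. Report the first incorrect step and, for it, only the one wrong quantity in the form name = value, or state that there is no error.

step 1: push -6: top = -6 -> agrees with the trace
step 2: push 6: top = 6 -> no discrepancy
step 3: push -6: top = -6 -> consistent with the trace
step 4: 6 * -6 = -36 -> no discrepancy
step 5: -6 * -36 = 216 -> in agreement
step 6: push 3: top = 3 -> agrees with the trace
step 7: 216 * 3 = 648 -> consistent with the trace
step 8: push 9: top = 9 -> exactly as logged
step 9: 648 - 9 = 639 -> checks out
step 10: push 5: top = 5 -> no discrepancy
step 11: push -5: top = -5 -> confirmed correct
step 12: push -2: top = -2 -> confirmed correct
Every step is consistent.

no error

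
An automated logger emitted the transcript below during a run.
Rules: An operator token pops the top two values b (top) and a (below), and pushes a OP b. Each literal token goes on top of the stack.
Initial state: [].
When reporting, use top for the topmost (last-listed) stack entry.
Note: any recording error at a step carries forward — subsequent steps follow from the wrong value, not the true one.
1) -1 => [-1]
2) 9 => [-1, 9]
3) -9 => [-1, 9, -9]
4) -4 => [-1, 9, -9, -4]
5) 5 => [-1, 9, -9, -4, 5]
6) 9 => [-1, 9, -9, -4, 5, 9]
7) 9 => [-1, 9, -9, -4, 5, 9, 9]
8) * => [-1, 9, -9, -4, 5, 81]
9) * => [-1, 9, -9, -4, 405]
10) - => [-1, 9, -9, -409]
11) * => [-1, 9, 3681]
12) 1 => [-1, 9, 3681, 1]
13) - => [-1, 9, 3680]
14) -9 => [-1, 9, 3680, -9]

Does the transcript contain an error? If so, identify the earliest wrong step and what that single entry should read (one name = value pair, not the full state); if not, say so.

step 1: push -1: top = -1 -> no discrepancy
step 2: push 9: top = 9 -> confirmed correct
step 3: push -9: top = -9 -> matches
step 4: push -4: top = -4 -> verified
step 5: push 5: top = 5 -> checks out
step 6: push 9: top = 9 -> verified
step 7: push 9: top = 9 -> agrees with the transcript
step 8: 9 * 9 = 81 -> exactly as logged
step 9: 5 * 81 = 405 -> no discrepancy
step 10: -4 - 405 = -409 -> in agreement
step 11: -9 * -409 = 3681 -> consistent with the transcript
step 12: push 1: top = 1 -> in agreement
step 13: 3681 - 1 = 3680 -> checks out
step 14: push -9: top = -9 -> verified
No step deviates from the rules.

no error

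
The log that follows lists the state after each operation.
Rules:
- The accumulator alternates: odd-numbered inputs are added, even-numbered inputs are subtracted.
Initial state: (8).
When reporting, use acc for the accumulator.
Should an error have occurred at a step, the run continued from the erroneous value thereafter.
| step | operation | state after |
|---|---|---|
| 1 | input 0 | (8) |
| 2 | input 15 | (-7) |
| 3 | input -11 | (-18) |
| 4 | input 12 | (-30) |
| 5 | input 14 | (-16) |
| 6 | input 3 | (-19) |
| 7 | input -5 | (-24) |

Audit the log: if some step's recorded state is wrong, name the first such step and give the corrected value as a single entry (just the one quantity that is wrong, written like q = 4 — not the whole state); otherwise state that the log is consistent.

step 1: acc = 8 + 0 = 8 -> in agreement
step 2: acc = 8 - 15 = -7 -> verified
step 3: acc = -7 + -11 = -18 -> verified
step 4: acc = -18 - 12 = -30 -> confirmed correct
step 5: acc = -30 + 14 = -16 -> verified
step 6: acc = -16 - 3 = -19 -> consistent with the log
step 7: acc = -19 + -5 = -24 -> in agreement
The whole run recomputes cleanly — no discrepancies.

no error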